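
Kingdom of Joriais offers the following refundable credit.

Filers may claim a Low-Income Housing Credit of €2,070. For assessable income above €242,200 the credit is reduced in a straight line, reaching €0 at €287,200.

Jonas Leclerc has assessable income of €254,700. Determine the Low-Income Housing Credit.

Low-Income Housing Credit: €254,700 is €12,500 into a €45,000 phase-out range, leaving 32,500/45,000 of the credit: €2,070 × 32,500/45,000 = €1,495.

€1,495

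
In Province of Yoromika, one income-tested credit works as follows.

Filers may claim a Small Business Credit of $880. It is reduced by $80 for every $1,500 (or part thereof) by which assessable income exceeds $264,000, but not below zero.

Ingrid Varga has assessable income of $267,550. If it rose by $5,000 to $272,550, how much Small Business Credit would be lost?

At $267,550 — income exceeds $264,000 by $3,550, which is 3 full-or-partial $1,500 increments; reduction = 3 × $80 = $240, leaving $640.
At $272,550 — income exceeds $264,000 by $8,550, which is 6 full-or-partial $1,500 increments; reduction = 6 × $80 = $480, leaving $400.
Lost: $640 − $400 = $240.

$240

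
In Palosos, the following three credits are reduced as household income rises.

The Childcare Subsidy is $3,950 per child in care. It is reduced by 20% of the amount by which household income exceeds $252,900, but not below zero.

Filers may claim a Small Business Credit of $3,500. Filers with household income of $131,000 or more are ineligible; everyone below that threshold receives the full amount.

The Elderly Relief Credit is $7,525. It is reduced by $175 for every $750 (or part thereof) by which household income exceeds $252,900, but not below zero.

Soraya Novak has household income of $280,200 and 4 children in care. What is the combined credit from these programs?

Childcare Subsidy: base = 4 × $3,950 = $15,800. 20% of the $27,300 excess over $252,900 is $5,460; credit = $15,800 − $5,460 = $10,340.
Small Business Credit: $280,200 meets or exceeds the $131,000 cutoff, so the credit is $0.
Elderly Relief Credit: income exceeds $252,900 by $27,300, which is 37 full-or-partial $750 increments; reduction = 37 × $175 = $6,475, leaving $1,050.
Total: $10,340 + $0 + $1,050 = $11,390.

$11,390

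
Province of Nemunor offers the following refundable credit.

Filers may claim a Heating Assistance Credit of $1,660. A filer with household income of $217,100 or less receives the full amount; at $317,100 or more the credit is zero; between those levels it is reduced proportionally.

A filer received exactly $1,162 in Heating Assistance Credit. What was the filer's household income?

$1,162 is 1,162/1,660 of the full $1,660, so 498/1,660 of the $100,000 range has been used: income = $217,100 + $100,000 × 498/1,660 = $247,100.

$247,100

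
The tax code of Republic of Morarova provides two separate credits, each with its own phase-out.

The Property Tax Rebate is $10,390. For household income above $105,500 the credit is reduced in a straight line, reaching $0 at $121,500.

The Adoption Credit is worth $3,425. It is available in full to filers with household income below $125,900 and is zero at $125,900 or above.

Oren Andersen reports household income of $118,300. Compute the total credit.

Property Tax Rebate: $118,300 is $12,800 into a $16,000 phase-out range, leaving 3,200/16,000 of the credit: $10,390 × 3,200/16,000 = $2,078.
Adoption Credit: $118,300 is below the $125,900 cutoff, so the full $3,425 applies.
Total: $2,078 + $3,425 = $5,503.

$5,503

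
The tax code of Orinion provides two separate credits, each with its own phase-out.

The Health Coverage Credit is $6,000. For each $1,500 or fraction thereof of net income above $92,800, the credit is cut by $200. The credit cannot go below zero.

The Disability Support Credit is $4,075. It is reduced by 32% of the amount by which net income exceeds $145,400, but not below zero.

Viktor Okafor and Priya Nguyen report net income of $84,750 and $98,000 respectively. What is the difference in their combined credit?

Viktor ($84,750): Health Coverage Credit: $84,750 is at or below the $92,800 threshold, so the full $6,000 applies. Disability Support Credit: $84,750 is at or below the $145,400 threshold, so the full $4,075 applies. total $6,000 + $4,075 = $10,075
Priya ($98,000): Health Coverage Credit: income exceeds $92,800 by $5,200, which is 4 full-or-partial $1,500 increments; reduction = 4 × $200 = $800, leaving $5,200. Disability Support Credit: $98,000 is at or below the $145,400 threshold, so the full $4,075 applies. total $5,200 + $4,075 = $9,275
Difference: |$10,075 − $9,275| = $800.

$800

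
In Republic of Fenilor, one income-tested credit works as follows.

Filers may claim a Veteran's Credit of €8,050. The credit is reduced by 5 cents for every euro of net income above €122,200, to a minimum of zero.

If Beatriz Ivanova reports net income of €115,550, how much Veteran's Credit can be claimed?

€8,050

Veteran's Credit: €115,550 is at or below the €122,200 threshold, so the full €8,050 applies.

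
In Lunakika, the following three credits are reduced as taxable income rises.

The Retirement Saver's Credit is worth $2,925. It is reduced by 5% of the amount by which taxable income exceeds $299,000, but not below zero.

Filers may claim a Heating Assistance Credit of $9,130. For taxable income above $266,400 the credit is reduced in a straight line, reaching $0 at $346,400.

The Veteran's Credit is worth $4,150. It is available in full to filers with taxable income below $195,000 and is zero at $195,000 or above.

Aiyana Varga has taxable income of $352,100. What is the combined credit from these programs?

$270

Retirement Saver's Credit: 5% of the $53,100 excess over $299,000 is $2,655; credit = $2,925 − $2,655 = $270.
Heating Assistance Credit: $352,100 is at or above $346,400, so the credit is $0.
Veteran's Credit: $352,100 meets or exceeds the $195,000 cutoff, so the credit is $0.
Total: $270 + $0 + $0 = $270.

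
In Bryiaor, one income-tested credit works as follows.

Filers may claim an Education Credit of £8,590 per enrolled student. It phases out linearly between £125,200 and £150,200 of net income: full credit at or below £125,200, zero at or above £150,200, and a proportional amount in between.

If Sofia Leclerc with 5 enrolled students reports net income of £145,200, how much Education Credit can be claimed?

Education Credit: base = 5 × £8,590 = £42,950. £145,200 is £20,000 into a £25,000 phase-out range, leaving 5,000/25,000 of the credit: £42,950 × 5,000/25,000 = £8,590.

£8,590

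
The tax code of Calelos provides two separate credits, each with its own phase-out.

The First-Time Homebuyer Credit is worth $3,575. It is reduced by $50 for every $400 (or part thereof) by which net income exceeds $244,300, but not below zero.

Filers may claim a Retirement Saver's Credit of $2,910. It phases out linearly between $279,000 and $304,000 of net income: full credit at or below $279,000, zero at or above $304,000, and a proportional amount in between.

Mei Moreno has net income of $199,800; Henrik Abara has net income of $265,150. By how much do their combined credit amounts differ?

Mei ($199,800): First-Time Homebuyer Credit: $199,800 is at or below the $244,300 threshold, so the full $3,575 applies. Retirement Saver's Credit: $199,800 is at or below the $279,000 threshold, so the full $2,910 applies. total $3,575 + $2,910 = $6,485
Henrik ($265,150): First-Time Homebuyer Credit: income exceeds $244,300 by $20,850, which is 53 full-or-partial $400 increments; reduction = 53 × $50 = $2,650, leaving $925. Retirement Saver's Credit: $265,150 is at or below the $279,000 threshold, so the full $2,910 applies. total $925 + $2,910 = $3,835
Difference: |$6,485 − $3,835| = $2,650.

$2,650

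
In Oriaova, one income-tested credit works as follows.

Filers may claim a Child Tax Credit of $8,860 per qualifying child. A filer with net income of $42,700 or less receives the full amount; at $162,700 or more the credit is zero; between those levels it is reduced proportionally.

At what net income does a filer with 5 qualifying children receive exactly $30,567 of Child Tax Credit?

$79,900

Full credit = 5 × $8,860 = $44,300.
$30,567 is 30,567/44,300 of the full $44,300, so 13,733/44,300 of the $120,000 range has been used: income = $42,700 + $120,000 × 13,733/44,300 = $79,900.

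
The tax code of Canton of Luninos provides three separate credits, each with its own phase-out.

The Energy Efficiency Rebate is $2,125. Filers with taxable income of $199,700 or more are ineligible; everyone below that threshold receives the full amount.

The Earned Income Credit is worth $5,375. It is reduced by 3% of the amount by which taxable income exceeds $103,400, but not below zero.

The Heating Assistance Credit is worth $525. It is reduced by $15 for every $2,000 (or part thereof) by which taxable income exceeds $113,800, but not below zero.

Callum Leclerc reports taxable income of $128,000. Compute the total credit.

$7,167

Energy Efficiency Rebate: $128,000 is below the $199,700 cutoff, so the full $2,125 applies.
Earned Income Credit: 3% of the $24,600 excess over $103,400 is $738; credit = $5,375 − $738 = $4,637.
Heating Assistance Credit: income exceeds $113,800 by $14,200, which is 8 full-or-partial $2,000 increments; reduction = 8 × $15 = $120, leaving $405.
Total: $2,125 + $4,637 + $405 = $7,167.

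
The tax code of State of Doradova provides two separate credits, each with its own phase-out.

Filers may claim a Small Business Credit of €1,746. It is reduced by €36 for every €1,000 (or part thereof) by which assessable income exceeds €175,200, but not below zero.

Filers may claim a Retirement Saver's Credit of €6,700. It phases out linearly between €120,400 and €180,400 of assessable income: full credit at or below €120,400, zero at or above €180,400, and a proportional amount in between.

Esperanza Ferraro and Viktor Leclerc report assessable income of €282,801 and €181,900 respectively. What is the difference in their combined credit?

Esperanza (€282,801): Small Business Credit: income exceeds €175,200 by €107,601 → 108 increments × €36 = €3,888 ≥ base, so the credit is €0. Retirement Saver's Credit: €282,801 is at or above €180,400, so the credit is €0. total €0 + €0 = €0
Viktor (€181,900): Small Business Credit: income exceeds €175,200 by €6,700, which is 7 full-or-partial €1,000 increments; reduction = 7 × €36 = €252, leaving €1,494. Retirement Saver's Credit: €181,900 is at or above €180,400, so the credit is €0. total €1,494 + €0 = €1,494
Difference: |€0 − €1,494| = €1,494.

€1,494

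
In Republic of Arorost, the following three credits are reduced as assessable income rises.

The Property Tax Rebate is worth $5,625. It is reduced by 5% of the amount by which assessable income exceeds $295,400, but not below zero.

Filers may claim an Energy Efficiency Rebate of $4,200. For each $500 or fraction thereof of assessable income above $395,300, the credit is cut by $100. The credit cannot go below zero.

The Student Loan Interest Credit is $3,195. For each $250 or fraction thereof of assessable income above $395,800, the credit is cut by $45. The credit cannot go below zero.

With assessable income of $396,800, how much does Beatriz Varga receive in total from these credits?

$7,470

Property Tax Rebate: 5% of the $101,400 excess over $295,400 is $5,070; credit = $5,625 − $5,070 = $555.
Energy Efficiency Rebate: income exceeds $395,300 by $1,500, which is 3 full-or-partial $500 increments; reduction = 3 × $100 = $300, leaving $3,900.
Student Loan Interest Credit: income exceeds $395,800 by $1,000, which is 4 full-or-partial $250 increments; reduction = 4 × $45 = $180, leaving $3,015.
Total: $555 + $3,900 + $3,015 = $7,470.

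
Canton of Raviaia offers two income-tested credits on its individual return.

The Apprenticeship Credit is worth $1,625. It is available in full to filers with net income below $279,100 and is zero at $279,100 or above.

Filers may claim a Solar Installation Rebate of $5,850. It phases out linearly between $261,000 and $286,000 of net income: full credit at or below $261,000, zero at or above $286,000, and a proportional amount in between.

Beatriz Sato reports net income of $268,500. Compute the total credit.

$5,720

Apprenticeship Credit: $268,500 is below the $279,100 cutoff, so the full $1,625 applies.
Solar Installation Rebate: $268,500 is $7,500 into a $25,000 phase-out range, leaving 17,500/25,000 of the credit: $5,850 × 17,500/25,000 = $4,095.
Total: $1,625 + $4,095 = $5,720.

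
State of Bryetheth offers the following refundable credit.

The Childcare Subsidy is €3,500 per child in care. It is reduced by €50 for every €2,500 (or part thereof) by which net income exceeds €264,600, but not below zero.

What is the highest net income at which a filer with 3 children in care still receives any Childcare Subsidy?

Full credit = 3 × €3,500 = €10,500.
After 209 increments the reduction is 209 × €50 = €10,450, leaving €50; one more increment wipes it out. Increment 209 ends at excess 209 × €2,500 = €522,500, so the highest qualifying income is €264,600 + €522,500 = €787,100.

€787,100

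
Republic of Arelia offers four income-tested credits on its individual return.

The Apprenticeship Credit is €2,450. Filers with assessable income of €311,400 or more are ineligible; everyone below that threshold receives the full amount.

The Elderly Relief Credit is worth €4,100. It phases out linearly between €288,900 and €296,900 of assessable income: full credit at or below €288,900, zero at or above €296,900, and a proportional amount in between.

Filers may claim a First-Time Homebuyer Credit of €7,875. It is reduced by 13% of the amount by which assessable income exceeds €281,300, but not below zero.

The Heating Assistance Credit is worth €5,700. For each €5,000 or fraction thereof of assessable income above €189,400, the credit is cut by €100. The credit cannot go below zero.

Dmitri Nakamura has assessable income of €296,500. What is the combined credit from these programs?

Apprenticeship Credit: €296,500 is below the €311,400 cutoff, so the full €2,450 applies.
Elderly Relief Credit: €296,500 is €7,600 into a €8,000 phase-out range, leaving 400/8,000 of the credit: €4,100 × 400/8,000 = €205.
First-Time Homebuyer Credit: 13% of the €15,200 excess over €281,300 is €1,976; credit = €7,875 − €1,976 = €5,899.
Heating Assistance Credit: income exceeds €189,400 by €107,100, which is 22 full-or-partial €5,000 increments; reduction = 22 × €100 = €2,200, leaving €3,500.
Total: €2,450 + €205 + €5,899 + €3,500 = €12,054.

€12,054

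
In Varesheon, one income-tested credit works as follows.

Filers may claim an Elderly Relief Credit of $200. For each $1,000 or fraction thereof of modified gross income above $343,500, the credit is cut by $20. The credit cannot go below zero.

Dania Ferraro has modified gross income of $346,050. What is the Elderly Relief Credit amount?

Elderly Relief Credit: income exceeds $343,500 by $2,550, which is 3 full-or-partial $1,000 increments; reduction = 3 × $20 = $60, leaving $140.

$140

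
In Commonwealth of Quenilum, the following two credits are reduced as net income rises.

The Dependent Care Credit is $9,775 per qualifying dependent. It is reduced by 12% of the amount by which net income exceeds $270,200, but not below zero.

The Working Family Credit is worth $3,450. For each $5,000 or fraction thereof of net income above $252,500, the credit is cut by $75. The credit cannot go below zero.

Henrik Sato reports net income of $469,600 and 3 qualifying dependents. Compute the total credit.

$5,547

Dependent Care Credit: base = 3 × $9,775 = $29,325. 12% of the $199,400 excess over $270,200 is $23,928; credit = $29,325 − $23,928 = $5,397.
Working Family Credit: income exceeds $252,500 by $217,100, which is 44 full-or-partial $5,000 increments; reduction = 44 × $75 = $3,300, leaving $150.
Total: $5,397 + $150 = $5,547.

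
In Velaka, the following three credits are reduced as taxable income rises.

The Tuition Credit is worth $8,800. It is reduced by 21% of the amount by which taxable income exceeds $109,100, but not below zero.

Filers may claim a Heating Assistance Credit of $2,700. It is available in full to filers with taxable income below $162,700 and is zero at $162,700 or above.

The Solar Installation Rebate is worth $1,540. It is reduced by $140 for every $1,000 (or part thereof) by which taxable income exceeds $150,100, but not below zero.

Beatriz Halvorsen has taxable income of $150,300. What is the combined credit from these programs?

$4,248

Tuition Credit: 21% of the $41,200 excess over $109,100 is $8,652; credit = $8,800 − $8,652 = $148.
Heating Assistance Credit: $150,300 is below the $162,700 cutoff, so the full $2,700 applies.
Solar Installation Rebate: income exceeds $150,100 by $200, which is 1 full-or-partial $1,000 increment; reduction = 1 × $140 = $140, leaving $1,400.
Total: $148 + $2,700 + $1,400 = $4,248.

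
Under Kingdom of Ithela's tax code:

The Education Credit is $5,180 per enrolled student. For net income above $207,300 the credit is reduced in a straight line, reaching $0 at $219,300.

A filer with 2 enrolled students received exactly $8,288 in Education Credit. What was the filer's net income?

$209,700

Full credit = 2 × $5,180 = $10,360.
$8,288 is 8,288/10,360 of the full $10,360, so 2,072/10,360 of the $12,000 range has been used: income = $207,300 + $12,000 × 2,072/10,360 = $209,700.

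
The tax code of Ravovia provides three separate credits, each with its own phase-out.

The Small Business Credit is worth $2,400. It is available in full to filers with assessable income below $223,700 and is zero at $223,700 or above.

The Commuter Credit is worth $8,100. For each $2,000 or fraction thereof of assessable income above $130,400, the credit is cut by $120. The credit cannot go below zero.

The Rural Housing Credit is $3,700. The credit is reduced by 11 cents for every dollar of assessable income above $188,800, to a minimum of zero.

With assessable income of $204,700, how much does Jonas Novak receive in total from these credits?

$7,891

Small Business Credit: $204,700 is below the $223,700 cutoff, so the full $2,400 applies.
Commuter Credit: income exceeds $130,400 by $74,300, which is 38 full-or-partial $2,000 increments; reduction = 38 × $120 = $4,560, leaving $3,540.
Rural Housing Credit: 11% of the $15,900 excess over $188,800 is $1,749; credit = $3,700 − $1,749 = $1,951.
Total: $2,400 + $3,540 + $1,951 = $7,891.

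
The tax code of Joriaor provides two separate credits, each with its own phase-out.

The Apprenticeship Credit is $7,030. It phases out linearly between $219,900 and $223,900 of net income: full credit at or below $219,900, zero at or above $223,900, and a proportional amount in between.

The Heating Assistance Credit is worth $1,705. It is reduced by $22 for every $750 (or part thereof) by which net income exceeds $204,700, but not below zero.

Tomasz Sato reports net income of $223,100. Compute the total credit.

$2,561

Apprenticeship Credit: $223,100 is $3,200 into a $4,000 phase-out range, leaving 800/4,000 of the credit: $7,030 × 800/4,000 = $1,406.
Heating Assistance Credit: income exceeds $204,700 by $18,400, which is 25 full-or-partial $750 increments; reduction = 25 × $22 = $550, leaving $1,155.
Total: $1,406 + $1,155 = $2,561.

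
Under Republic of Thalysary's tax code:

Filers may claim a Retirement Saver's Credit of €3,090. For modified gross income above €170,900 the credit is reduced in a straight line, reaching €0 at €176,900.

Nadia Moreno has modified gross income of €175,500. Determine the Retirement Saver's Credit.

€721

Retirement Saver's Credit: €175,500 is €4,600 into a €6,000 phase-out range, leaving 1,400/6,000 of the credit: €3,090 × 1,400/6,000 = €721.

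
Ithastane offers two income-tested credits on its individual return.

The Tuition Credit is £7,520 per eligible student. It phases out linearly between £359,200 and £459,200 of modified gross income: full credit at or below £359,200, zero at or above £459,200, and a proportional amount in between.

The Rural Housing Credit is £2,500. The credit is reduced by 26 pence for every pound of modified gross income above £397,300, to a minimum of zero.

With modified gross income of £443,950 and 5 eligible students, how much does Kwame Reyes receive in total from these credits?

£5,734

Tuition Credit: base = 5 × £7,520 = £37,600. £443,950 is £84,750 into a £100,000 phase-out range, leaving 15,250/100,000 of the credit: £37,600 × 15,250/100,000 = £5,734.
Rural Housing Credit: 26% of the £46,650 excess over £397,300 is £12,129 ≥ base, so the credit is £0.
Total: £5,734 + £0 = £5,734.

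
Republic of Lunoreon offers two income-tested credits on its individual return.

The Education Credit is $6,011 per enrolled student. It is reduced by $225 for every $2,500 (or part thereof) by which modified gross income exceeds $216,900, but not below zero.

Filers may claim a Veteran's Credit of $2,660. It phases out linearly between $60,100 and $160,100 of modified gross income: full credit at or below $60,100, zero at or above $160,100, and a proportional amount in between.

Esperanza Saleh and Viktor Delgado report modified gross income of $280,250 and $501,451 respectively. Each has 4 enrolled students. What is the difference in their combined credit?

Esperanza ($280,250): Education Credit: base = 4 × $6,011 = $24,044. income exceeds $216,900 by $63,350, which is 26 full-or-partial $2,500 increments; reduction = 26 × $225 = $5,850, leaving $18,194. Veteran's Credit: $280,250 is at or above $160,100, so the credit is $0. total $18,194 + $0 = $18,194
Viktor ($501,451): Education Credit: base = 4 × $6,011 = $24,044. income exceeds $216,900 by $284,551 → 114 increments × $225 = $25,650 ≥ base, so the credit is $0. Veteran's Credit: $501,451 is at or above $160,100, so the credit is $0. total $0 + $0 = $0
Difference: |$18,194 − $0| = $18,194.

$18,194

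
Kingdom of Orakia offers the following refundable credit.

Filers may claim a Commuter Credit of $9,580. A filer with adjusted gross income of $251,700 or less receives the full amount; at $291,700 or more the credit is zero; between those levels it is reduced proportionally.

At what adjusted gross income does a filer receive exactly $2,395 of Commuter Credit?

$2,395 is 2,395/9,580 of the full $9,580, so 7,185/9,580 of the $40,000 range has been used: income = $251,700 + $40,000 × 7,185/9,580 = $281,700.

$281,700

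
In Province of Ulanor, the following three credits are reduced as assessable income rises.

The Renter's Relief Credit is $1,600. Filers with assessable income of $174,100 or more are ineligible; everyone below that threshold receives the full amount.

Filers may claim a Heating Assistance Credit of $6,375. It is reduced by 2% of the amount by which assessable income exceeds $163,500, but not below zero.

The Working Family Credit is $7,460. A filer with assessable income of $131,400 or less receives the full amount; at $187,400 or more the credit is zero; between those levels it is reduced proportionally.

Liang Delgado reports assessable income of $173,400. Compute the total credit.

Renter's Relief Credit: $173,400 is below the $174,100 cutoff, so the full $1,600 applies.
Heating Assistance Credit: 2% of the $9,900 excess over $163,500 is $198; credit = $6,375 − $198 = $6,177.
Working Family Credit: $173,400 is $42,000 into a $56,000 phase-out range, leaving 14,000/56,000 of the credit: $7,460 × 14,000/56,000 = $1,865.
Total: $1,600 + $6,177 + $1,865 = $9,642.

$9,642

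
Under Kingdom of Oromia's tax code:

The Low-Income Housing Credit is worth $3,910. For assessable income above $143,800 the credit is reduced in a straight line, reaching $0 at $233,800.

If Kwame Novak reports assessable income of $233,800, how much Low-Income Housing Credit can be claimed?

Low-Income Housing Credit: $233,800 is at or above $233,800, so the credit is $0.

$0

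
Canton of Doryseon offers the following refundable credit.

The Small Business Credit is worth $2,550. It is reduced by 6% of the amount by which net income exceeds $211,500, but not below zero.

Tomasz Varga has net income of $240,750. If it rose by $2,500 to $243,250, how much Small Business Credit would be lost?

$150

At $240,750 — 6% of the $29,250 excess over $211,500 is $1,755; credit = $2,550 − $1,755 = $795.
At $243,250 — 6% of the $31,750 excess over $211,500 is $1,905; credit = $2,550 − $1,905 = $645.
Lost: $795 − $645 = $150.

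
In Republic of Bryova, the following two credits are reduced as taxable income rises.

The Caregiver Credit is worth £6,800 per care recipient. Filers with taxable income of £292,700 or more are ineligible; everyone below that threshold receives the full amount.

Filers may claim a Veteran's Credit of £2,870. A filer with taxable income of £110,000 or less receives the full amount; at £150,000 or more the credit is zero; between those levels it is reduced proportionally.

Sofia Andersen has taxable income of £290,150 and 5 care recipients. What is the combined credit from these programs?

£34,000

Caregiver Credit: base = 5 × £6,800 = £34,000. £290,150 is below the £292,700 cutoff, so the full £34,000 applies.
Veteran's Credit: £290,150 is at or above £150,000, so the credit is £0.
Total: £34,000 + £0 = £34,000.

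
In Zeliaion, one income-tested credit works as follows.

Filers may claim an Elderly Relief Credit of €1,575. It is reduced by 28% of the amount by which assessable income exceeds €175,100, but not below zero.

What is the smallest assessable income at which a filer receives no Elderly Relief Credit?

€180,725

The credit falls by 28% of each euro above €175,100, so it reaches zero when the excess is €1,575 / 28% = €5,625: income = €175,100 + €5,625 = €180,725.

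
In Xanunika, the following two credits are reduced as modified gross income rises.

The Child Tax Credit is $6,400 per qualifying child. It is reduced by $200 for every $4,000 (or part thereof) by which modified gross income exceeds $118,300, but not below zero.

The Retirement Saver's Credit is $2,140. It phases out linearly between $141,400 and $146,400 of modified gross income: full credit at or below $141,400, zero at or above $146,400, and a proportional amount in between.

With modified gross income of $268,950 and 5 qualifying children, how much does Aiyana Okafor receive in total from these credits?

$24,400

Child Tax Credit: base = 5 × $6,400 = $32,000. income exceeds $118,300 by $150,650, which is 38 full-or-partial $4,000 increments; reduction = 38 × $200 = $7,600, leaving $24,400.
Retirement Saver's Credit: $268,950 is at or above $146,400, so the credit is $0.
Total: $24,400 + $0 = $24,400.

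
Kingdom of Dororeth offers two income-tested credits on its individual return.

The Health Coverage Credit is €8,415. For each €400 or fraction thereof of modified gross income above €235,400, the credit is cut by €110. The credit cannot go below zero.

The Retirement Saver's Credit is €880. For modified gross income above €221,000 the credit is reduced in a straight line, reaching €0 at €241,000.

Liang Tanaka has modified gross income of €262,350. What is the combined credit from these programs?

€935

Health Coverage Credit: income exceeds €235,400 by €26,950, which is 68 full-or-partial €400 increments; reduction = 68 × €110 = €7,480, leaving €935.
Retirement Saver's Credit: €262,350 is at or above €241,000, so the credit is €0.
Total: €935 + €0 = €935.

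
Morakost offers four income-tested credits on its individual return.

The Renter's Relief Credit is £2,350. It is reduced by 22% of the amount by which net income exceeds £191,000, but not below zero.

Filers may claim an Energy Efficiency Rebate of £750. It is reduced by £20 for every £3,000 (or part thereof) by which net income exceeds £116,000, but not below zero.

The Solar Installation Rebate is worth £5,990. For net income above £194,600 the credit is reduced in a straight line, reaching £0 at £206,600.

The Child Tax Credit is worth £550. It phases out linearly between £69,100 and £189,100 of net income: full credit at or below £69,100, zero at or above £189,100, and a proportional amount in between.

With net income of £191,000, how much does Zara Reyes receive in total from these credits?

Renter's Relief Credit: £191,000 is at or below the £191,000 threshold, so the full £2,350 applies.
Energy Efficiency Rebate: income exceeds £116,000 by £75,000, which is 25 full-or-partial £3,000 increments; reduction = 25 × £20 = £500, leaving £250.
Solar Installation Rebate: £191,000 is at or below the £194,600 threshold, so the full £5,990 applies.
Child Tax Credit: £191,000 is at or above £189,100, so the credit is £0.
Total: £2,350 + £250 + £5,990 + £0 = £8,590.

£8,590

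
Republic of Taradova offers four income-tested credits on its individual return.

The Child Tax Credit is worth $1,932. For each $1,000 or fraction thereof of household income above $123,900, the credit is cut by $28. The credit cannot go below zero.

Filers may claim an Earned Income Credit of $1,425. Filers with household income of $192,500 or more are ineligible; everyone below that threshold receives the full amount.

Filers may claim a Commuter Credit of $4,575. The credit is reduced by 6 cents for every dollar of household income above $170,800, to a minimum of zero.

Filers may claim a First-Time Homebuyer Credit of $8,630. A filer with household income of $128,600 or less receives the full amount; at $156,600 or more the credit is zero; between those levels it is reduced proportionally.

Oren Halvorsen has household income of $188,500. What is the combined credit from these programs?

Child Tax Credit: income exceeds $123,900 by $64,600, which is 65 full-or-partial $1,000 increments; reduction = 65 × $28 = $1,820, leaving $112.
Earned Income Credit: $188,500 is below the $192,500 cutoff, so the full $1,425 applies.
Commuter Credit: 6% of the $17,700 excess over $170,800 is $1,062; credit = $4,575 − $1,062 = $3,513.
First-Time Homebuyer Credit: $188,500 is at or above $156,600, so the credit is $0.
Total: $112 + $1,425 + $3,513 + $0 = $5,050.

$5,050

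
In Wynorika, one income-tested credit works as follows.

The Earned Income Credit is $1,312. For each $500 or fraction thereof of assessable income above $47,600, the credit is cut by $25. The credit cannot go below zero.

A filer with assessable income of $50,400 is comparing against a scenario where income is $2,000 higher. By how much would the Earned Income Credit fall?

At $50,400 — income exceeds $47,600 by $2,800, which is 6 full-or-partial $500 increments; reduction = 6 × $25 = $150, leaving $1,162.
At $52,400 — income exceeds $47,600 by $4,800, which is 10 full-or-partial $500 increments; reduction = 10 × $25 = $250, leaving $1,062.
Lost: $1,162 − $1,062 = $100.

$100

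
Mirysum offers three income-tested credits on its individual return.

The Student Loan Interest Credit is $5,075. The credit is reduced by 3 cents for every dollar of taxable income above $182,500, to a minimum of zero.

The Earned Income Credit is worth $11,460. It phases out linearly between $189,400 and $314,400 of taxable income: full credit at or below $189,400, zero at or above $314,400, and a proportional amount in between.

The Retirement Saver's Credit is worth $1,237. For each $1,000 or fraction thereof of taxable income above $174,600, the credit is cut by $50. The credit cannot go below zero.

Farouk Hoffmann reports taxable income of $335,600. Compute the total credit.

$482

Student Loan Interest Credit: 3% of the $153,100 excess over $182,500 is $4,593; credit = $5,075 − $4,593 = $482.
Earned Income Credit: $335,600 is at or above $314,400, so the credit is $0.
Retirement Saver's Credit: income exceeds $174,600 by $161,000 → 161 increments × $50 = $8,050 ≥ base, so the credit is $0.
Total: $482 + $0 + $0 = $482.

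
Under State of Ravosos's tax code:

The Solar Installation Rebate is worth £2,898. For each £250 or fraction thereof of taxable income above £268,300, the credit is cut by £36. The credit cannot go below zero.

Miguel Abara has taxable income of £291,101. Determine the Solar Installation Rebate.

£0

Solar Installation Rebate: income exceeds £268,300 by £22,801 → 92 increments × £36 = £3,312 ≥ base, so the credit is £0.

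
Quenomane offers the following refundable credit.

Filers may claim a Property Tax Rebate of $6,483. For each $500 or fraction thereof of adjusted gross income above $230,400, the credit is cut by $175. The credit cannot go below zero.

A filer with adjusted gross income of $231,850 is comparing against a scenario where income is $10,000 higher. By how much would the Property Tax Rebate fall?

At $231,850 — income exceeds $230,400 by $1,450, which is 3 full-or-partial $500 increments; reduction = 3 × $175 = $525, leaving $5,958.
At $241,850 — income exceeds $230,400 by $11,450, which is 23 full-or-partial $500 increments; reduction = 23 × $175 = $4,025, leaving $2,458.
Lost: $5,958 − $2,458 = $3,500.

$3,500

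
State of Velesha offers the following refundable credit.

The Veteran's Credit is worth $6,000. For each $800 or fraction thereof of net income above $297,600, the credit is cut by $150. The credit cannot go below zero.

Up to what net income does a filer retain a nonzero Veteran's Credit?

$328,800

After 39 increments the reduction is 39 × $150 = $5,850, leaving $150; one more increment wipes it out. Increment 39 ends at excess 39 × $800 = $31,200, so the highest qualifying income is $297,600 + $31,200 = $328,800.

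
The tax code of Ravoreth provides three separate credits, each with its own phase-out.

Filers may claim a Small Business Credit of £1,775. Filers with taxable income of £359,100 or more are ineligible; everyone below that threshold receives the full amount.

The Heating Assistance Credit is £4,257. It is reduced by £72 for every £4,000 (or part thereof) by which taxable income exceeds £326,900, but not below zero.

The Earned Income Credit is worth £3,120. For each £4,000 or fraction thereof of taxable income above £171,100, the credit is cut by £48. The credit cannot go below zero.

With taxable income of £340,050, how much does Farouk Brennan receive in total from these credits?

Small Business Credit: £340,050 is below the £359,100 cutoff, so the full £1,775 applies.
Heating Assistance Credit: income exceeds £326,900 by £13,150, which is 4 full-or-partial £4,000 increments; reduction = 4 × £72 = £288, leaving £3,969.
Earned Income Credit: income exceeds £171,100 by £168,950, which is 43 full-or-partial £4,000 increments; reduction = 43 × £48 = £2,064, leaving £1,056.
Total: £1,775 + £3,969 + £1,056 = £6,800.

£6,800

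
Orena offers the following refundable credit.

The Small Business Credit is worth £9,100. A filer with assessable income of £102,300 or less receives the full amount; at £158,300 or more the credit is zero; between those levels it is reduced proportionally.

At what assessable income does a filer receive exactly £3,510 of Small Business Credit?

£136,700

£3,510 is 3,510/9,100 of the full £9,100, so 5,590/9,100 of the £56,000 range has been used: income = £102,300 + £56,000 × 5,590/9,100 = £136,700.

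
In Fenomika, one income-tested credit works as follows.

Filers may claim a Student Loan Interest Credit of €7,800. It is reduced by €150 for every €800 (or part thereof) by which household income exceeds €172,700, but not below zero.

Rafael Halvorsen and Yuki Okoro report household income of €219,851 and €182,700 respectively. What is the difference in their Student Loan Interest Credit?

Rafael (€219,851): Student Loan Interest Credit: income exceeds €172,700 by €47,151 → 59 increments × €150 = €8,850 ≥ base, so the credit is €0.
Yuki (€182,700): Student Loan Interest Credit: income exceeds €172,700 by €10,000, which is 13 full-or-partial €800 increments; reduction = 13 × €150 = €1,950, leaving €5,850.
Difference: |€0 − €5,850| = €5,850.

€5,850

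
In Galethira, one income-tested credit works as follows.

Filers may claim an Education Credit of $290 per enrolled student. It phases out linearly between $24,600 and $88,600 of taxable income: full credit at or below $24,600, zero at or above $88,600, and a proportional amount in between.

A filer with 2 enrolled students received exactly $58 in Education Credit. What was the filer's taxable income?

Full credit = 2 × $290 = $580.
$58 is 58/580 of the full $580, so 522/580 of the $64,000 range has been used: income = $24,600 + $64,000 × 522/580 = $82,200.

$82,200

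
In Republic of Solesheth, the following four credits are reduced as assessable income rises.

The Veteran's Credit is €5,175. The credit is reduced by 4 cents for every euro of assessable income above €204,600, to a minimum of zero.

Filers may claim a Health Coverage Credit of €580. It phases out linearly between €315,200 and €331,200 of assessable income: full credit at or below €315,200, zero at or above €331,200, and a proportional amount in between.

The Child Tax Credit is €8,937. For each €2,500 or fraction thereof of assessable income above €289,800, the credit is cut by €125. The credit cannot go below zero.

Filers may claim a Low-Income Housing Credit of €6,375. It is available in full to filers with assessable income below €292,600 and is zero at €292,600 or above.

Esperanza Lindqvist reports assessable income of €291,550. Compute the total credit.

€17,464

Veteran's Credit: 4% of the €86,950 excess over €204,600 is €3,478; credit = €5,175 − €3,478 = €1,697.
Health Coverage Credit: €291,550 is at or below the €315,200 threshold, so the full €580 applies.
Child Tax Credit: income exceeds €289,800 by €1,750, which is 1 full-or-partial €2,500 increment; reduction = 1 × €125 = €125, leaving €8,812.
Low-Income Housing Credit: €291,550 is below the €292,600 cutoff, so the full €6,375 applies.
Total: €1,697 + €580 + €8,812 + €6,375 = €17,464.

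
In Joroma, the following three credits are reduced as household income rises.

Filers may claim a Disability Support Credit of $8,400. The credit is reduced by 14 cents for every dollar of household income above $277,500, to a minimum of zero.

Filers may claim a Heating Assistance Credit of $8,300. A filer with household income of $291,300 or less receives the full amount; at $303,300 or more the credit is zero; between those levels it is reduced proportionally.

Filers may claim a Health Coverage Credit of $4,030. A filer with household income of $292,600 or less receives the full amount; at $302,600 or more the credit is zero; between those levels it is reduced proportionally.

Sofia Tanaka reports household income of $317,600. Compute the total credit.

$2,786

Disability Support Credit: 14% of the $40,100 excess over $277,500 is $5,614; credit = $8,400 − $5,614 = $2,786.
Heating Assistance Credit: $317,600 is at or above $303,300, so the credit is $0.
Health Coverage Credit: $317,600 is at or above $302,600, so the credit is $0.
Total: $2,786 + $0 + $0 = $2,786.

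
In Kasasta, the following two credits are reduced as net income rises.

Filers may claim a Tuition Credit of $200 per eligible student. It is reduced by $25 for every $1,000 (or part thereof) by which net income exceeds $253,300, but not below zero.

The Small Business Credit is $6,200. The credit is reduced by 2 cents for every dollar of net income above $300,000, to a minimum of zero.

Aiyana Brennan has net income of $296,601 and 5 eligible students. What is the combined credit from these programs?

$6,200

Tuition Credit: base = 5 × $200 = $1,000. income exceeds $253,300 by $43,301 → 44 increments × $25 = $1,100 ≥ base, so the credit is $0.
Small Business Credit: $296,601 is at or below the $300,000 threshold, so the full $6,200 applies.
Total: $0 + $6,200 = $6,200.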